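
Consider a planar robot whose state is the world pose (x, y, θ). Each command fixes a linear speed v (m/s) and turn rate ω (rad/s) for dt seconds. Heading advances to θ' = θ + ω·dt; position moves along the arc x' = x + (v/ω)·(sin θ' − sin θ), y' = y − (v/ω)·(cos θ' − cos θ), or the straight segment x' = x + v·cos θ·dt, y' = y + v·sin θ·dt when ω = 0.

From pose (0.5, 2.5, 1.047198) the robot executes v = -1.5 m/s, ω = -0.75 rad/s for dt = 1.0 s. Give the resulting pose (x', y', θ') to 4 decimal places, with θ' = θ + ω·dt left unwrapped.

θ' = 1.0472 + -0.75·1.0 = 0.2972
R = v/ω = -1.5/-0.75 = 2.0000
x' = 0.5 + 2.0000·(sin 0.2972 − sin 1.0472) = -0.6464
y' = 2.5 − 2.0000·(cos 0.2972 − cos 1.0472) = 1.5877

(-0.6464, 1.5877, 0.2972)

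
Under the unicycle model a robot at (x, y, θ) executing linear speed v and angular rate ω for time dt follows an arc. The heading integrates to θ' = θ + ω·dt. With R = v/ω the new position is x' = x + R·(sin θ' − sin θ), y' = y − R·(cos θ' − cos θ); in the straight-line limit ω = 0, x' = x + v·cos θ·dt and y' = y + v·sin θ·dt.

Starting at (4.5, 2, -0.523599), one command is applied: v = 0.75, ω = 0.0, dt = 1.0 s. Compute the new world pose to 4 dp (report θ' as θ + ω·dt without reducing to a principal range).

(5.1495, 1.6250, -0.5236)

θ' = -0.5236 + 0.0·1.0 = -0.5236
ω = 0 → straight: x' = 4.5 + 0.75·cos(-0.5236)·1.0 = 5.1495
y' = 2 + 0.75·sin(-0.5236)·1.0 = 1.6250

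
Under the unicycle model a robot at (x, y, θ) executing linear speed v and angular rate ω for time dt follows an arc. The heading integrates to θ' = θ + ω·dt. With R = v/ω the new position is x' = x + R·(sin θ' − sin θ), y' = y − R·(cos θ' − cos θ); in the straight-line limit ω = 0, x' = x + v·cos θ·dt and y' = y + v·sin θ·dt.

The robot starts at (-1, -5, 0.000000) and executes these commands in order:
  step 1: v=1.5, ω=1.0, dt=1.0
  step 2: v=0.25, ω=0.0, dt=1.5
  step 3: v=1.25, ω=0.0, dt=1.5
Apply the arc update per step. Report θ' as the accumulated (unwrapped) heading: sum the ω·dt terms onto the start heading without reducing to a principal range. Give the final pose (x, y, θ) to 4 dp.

(1.4779, -2.4171, 1.0000)

step 1: θ'=1.0000 (R=1.5000) → pose (0.2622, -4.3105, 1.0000)
step 2: θ'=1.0000 (straight) → pose (0.4648, -3.9949, 1.0000)
step 3: θ'=1.0000 (straight) → pose (1.4779, -2.4171, 1.0000)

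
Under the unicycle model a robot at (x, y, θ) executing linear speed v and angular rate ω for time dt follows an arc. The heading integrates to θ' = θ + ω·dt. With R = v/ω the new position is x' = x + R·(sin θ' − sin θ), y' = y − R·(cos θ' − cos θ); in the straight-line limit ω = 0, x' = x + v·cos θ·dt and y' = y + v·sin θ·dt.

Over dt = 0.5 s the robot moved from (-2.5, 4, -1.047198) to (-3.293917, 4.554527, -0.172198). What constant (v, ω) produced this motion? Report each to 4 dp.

v = -2.0000, ω = 1.7500

Δθ = -0.172198 − -1.047198 = 0.875000
ω = Δθ/dt = 0.875000/0.5 = 1.7500
R = Δx/(sin θ' − sin θ) = -1.1429
v = R·ω = -1.1429·1.7500 = -2.0000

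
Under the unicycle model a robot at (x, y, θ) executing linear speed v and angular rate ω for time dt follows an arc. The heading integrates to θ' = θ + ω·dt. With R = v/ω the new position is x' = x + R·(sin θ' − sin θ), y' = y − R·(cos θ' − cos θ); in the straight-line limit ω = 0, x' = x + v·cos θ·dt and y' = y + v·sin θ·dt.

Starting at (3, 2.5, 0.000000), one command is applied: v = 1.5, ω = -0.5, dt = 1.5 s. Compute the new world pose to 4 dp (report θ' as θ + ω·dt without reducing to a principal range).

θ' = 0.0000 + -0.5·1.5 = -0.7500
R = v/ω = 1.5/-0.5 = -3.0000
x' = 3 + -3.0000·(sin -0.7500 − sin 0.0000) = 5.0449
y' = 2.5 − -3.0000·(cos -0.7500 − cos 0.0000) = 1.6951

(5.0449, 1.6951, -0.7500)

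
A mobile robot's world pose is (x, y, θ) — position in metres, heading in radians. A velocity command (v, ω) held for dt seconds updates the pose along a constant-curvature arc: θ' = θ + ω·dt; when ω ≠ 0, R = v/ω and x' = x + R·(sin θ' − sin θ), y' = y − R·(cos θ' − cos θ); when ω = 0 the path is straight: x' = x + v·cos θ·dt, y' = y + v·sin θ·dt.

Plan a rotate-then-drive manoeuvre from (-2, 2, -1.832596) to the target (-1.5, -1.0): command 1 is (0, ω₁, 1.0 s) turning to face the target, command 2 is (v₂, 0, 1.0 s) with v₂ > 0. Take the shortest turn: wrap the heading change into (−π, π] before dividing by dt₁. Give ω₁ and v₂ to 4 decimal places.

heading to target = atan2(-1−2, -1.5−-2) = -1.4056
Δθ = wrap(-1.4056 − -1.8326) = 0.4269; ω₁ = Δθ/dt₁ = 0.4269
distance = √((-1.5−-2)² + (-1−2)²) = 3.0414; v₂ = distance/dt₂ = 3.0414

ω₁ = 0.4269, v₂ = 3.0414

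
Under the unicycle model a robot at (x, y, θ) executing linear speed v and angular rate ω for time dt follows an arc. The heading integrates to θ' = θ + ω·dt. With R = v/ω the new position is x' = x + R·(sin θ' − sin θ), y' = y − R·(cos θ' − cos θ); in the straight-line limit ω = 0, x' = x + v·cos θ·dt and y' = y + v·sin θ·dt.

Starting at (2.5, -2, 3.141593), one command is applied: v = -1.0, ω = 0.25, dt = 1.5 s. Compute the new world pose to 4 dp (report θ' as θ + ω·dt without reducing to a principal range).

θ' = 3.1416 + 0.25·1.5 = 3.5166
R = v/ω = -1.0/0.25 = -4.0000
x' = 2.5 + -4.0000·(sin 3.5166 − sin 3.1416) = 3.9651
y' = -2 − -4.0000·(cos 3.5166 − cos 3.1416) = -1.7220

(3.9651, -1.7220, 3.5166)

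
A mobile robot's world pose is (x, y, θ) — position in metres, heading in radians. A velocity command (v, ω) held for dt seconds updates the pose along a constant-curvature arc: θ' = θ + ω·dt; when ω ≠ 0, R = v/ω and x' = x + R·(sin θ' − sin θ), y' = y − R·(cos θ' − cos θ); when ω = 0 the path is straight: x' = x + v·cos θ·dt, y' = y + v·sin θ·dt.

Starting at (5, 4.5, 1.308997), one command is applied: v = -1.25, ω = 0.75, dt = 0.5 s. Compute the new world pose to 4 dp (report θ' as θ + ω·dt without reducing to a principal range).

θ' = 1.3090 + 0.75·0.5 = 1.6840
R = v/ω = -1.25/0.75 = -1.6667
x' = 5 + -1.6667·(sin 1.6840 − sin 1.3090) = 4.9539
y' = 4.5 − -1.6667·(cos 1.6840 − cos 1.3090) = 3.8804

(4.9539, 3.8804, 1.6840)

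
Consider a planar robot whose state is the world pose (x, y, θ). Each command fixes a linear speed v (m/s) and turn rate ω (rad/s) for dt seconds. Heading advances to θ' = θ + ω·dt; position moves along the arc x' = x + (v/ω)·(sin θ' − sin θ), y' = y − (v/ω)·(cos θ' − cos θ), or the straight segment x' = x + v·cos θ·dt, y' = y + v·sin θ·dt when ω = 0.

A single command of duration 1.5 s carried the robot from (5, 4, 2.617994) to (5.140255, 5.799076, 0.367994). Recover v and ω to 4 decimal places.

v = 1.5000, ω = -1.5000

Δθ = 0.367994 − 2.617994 = -2.250000
ω = Δθ/dt = -2.250000/1.5 = -1.5000
R = −Δy/(cos θ' − cos θ) = -1.0000
v = R·ω = -1.0000·-1.5000 = 1.5000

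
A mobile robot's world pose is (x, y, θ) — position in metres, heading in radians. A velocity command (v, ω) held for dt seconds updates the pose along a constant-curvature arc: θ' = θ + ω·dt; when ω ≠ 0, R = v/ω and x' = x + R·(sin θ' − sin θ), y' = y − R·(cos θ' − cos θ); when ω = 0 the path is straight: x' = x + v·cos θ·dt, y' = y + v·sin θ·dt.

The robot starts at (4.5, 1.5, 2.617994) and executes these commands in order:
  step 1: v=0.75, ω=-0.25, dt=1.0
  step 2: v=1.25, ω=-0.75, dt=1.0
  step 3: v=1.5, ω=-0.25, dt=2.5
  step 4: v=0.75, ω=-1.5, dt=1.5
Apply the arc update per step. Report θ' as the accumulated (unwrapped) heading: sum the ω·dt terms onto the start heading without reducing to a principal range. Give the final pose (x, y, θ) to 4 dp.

step 1: θ'=2.3680 (R=-3.0000) → pose (3.9039, 1.9519, 2.3680)
step 2: θ'=1.6180 (R=-1.6667) → pose (3.4036, 3.0656, 1.6180)
step 3: θ'=0.9930 (R=-6.0000) → pose (4.3709, 6.6258, 0.9930)
step 4: θ'=-1.2570 (R=-0.5000) → pose (5.2653, 6.5070, -1.2570)

(5.2653, 6.5070, -1.2570)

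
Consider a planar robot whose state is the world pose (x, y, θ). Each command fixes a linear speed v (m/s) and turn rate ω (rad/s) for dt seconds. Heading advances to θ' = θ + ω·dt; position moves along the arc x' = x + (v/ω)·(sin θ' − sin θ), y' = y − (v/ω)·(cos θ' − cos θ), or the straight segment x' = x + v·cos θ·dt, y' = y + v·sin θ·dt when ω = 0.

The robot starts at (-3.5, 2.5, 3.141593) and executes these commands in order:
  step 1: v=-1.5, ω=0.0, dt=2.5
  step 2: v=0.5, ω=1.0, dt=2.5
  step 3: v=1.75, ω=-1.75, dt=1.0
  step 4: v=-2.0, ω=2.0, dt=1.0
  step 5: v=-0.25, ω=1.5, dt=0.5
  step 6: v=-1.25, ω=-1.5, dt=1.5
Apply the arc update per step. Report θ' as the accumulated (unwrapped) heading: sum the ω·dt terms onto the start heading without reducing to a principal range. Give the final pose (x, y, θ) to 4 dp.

step 1: θ'=3.1416 (straight) → pose (0.2500, 2.5000, 3.1416)
step 2: θ'=5.6416 (R=0.5000) → pose (-0.0492, 1.5994, 5.6416)
step 3: θ'=3.8916 (R=-1.0000) → pose (0.0339, 0.0666, 3.8916)
step 4: θ'=5.8916 (R=-1.0000) → pose (-0.2660, 1.7226, 5.8916)
step 5: θ'=6.6416 (R=-0.1667) → pose (-0.3881, 1.7246, 6.6416)
step 6: θ'=4.3916 (R=0.8333) → pose (-1.4713, 2.7678, 4.3916)

(-1.4713, 2.7678, 4.3916)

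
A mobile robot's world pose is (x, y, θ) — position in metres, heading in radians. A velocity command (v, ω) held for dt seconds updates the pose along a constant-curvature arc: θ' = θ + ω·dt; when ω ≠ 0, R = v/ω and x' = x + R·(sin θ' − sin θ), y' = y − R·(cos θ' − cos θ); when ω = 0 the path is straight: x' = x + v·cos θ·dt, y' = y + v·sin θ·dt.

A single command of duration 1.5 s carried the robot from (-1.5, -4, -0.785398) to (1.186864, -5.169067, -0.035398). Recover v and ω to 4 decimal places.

Δθ = -0.035398 − -0.785398 = 0.750000
ω = Δθ/dt = 0.750000/1.5 = 0.5000
R = Δx/(sin θ' − sin θ) = 4.0000
v = R·ω = 4.0000·0.5000 = 2.0000

v = 2.0000, ω = 0.5000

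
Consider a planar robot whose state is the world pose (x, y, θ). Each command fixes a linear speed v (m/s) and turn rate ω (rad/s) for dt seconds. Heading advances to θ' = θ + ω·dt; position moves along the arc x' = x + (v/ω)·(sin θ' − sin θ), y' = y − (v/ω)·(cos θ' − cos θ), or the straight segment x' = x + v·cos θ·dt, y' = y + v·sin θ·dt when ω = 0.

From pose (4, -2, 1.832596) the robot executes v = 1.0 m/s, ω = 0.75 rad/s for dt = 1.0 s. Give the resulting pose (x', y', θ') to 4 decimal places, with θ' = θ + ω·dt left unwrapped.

(3.4192, -1.2147, 2.5826)

θ' = 1.8326 + 0.75·1.0 = 2.5826
R = v/ω = 1.0/0.75 = 1.3333
x' = 4 + 1.3333·(sin 2.5826 − sin 1.8326) = 3.4192
y' = -2 − 1.3333·(cos 2.5826 − cos 1.8326) = -1.2147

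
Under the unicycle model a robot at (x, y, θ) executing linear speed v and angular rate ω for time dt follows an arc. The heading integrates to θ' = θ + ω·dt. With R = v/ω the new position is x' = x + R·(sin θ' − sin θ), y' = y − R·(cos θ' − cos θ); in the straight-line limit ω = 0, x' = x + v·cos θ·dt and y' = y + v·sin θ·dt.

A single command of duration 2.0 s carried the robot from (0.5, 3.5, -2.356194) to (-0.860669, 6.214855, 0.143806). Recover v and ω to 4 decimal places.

v = -2.0000, ω = 1.2500

Δθ = 0.143806 − -2.356194 = 2.500000
ω = Δθ/dt = 2.500000/2.0 = 1.2500
R = −Δy/(cos θ' − cos θ) = -1.6000
v = R·ω = -1.6000·1.2500 = -2.0000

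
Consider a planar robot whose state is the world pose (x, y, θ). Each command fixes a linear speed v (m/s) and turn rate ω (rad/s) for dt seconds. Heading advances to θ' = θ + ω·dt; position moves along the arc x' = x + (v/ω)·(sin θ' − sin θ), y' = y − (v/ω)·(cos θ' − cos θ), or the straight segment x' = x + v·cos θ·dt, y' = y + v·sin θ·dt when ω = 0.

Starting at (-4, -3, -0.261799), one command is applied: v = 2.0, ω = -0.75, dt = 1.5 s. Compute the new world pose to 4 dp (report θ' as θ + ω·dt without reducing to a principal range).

θ' = -0.2618 + -0.75·1.5 = -1.3868
R = v/ω = 2.0/-0.75 = -2.6667
x' = -4 + -2.6667·(sin -1.3868 − sin -0.2618) = -2.0685
y' = -3 − -2.6667·(cos -1.3868 − cos -0.2618) = -5.0879

(-2.0685, -5.0879, -1.3868)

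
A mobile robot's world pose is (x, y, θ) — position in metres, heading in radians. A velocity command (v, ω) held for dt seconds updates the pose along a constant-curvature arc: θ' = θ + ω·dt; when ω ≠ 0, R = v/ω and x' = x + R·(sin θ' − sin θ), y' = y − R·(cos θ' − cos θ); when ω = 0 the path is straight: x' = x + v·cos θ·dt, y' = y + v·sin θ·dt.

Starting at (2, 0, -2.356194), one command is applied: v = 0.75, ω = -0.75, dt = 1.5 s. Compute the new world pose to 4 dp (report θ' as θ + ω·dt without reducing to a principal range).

(0.9598, -0.2358, -3.4812)

θ' = -2.3562 + -0.75·1.5 = -3.4812
R = v/ω = 0.75/-0.75 = -1.0000
x' = 2 + -1.0000·(sin -3.4812 − sin -2.3562) = 0.9598
y' = 0 − -1.0000·(cos -3.4812 − cos -2.3562) = -0.2358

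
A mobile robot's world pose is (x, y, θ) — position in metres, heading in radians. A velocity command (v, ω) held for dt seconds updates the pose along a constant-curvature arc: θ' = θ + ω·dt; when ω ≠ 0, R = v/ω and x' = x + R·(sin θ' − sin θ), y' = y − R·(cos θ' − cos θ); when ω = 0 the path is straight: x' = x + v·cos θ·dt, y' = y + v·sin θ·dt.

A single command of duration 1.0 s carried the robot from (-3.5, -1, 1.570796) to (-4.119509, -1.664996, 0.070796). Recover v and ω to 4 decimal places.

v = -1.0000, ω = -1.5000

Δθ = 0.070796 − 1.570796 = -1.500000
ω = Δθ/dt = -1.500000/1.0 = -1.5000
R = −Δy/(cos θ' − cos θ) = 0.6667
v = R·ω = 0.6667·-1.5000 = -1.0000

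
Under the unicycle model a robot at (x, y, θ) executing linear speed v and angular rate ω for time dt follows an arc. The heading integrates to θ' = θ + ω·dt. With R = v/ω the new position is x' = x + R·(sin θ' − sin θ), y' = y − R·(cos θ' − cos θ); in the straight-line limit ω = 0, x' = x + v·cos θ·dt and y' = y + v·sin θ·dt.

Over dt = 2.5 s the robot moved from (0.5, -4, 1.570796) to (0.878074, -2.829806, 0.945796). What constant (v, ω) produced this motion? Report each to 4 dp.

v = 0.5000, ω = -0.2500

Δθ = 0.945796 − 1.570796 = -0.625000
ω = Δθ/dt = -0.625000/2.5 = -0.2500
R = −Δy/(cos θ' − cos θ) = -2.0000
v = R·ω = -2.0000·-0.2500 = 0.5000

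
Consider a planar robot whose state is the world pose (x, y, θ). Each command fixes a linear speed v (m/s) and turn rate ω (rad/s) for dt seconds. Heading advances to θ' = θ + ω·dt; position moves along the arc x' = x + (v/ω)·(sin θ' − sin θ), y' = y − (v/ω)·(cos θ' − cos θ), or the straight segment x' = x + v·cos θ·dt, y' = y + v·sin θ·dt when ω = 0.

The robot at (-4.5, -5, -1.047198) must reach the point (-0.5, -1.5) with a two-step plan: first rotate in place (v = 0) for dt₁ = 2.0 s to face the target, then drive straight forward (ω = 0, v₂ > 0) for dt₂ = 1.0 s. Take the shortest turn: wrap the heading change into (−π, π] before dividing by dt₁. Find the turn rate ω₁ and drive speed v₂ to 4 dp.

ω₁ = 0.8830, v₂ = 5.3151

heading to target = atan2(-1.5−-5, -0.5−-4.5) = 0.7188
Δθ = wrap(0.7188 − -1.0472) = 1.7660; ω₁ = Δθ/dt₁ = 0.8830
distance = √((-0.5−-4.5)² + (-1.5−-5)²) = 5.3151; v₂ = distance/dt₂ = 5.3151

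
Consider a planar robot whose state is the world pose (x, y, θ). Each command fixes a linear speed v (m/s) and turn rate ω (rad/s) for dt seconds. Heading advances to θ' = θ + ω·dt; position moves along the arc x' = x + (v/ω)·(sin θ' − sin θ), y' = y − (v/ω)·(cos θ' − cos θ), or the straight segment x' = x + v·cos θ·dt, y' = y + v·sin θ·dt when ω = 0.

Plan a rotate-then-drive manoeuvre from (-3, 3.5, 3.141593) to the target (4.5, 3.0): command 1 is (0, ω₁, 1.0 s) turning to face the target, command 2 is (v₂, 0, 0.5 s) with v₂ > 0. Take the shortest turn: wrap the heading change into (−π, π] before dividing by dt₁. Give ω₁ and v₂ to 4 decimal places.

ω₁ = 3.0750, v₂ = 15.0333

heading to target = atan2(3−3.5, 4.5−-3) = -0.0666
Δθ = wrap(-0.0666 − 3.1416) = 3.0750; ω₁ = Δθ/dt₁ = 3.0750
distance = √((4.5−-3)² + (3−3.5)²) = 7.5166; v₂ = distance/dt₂ = 15.0333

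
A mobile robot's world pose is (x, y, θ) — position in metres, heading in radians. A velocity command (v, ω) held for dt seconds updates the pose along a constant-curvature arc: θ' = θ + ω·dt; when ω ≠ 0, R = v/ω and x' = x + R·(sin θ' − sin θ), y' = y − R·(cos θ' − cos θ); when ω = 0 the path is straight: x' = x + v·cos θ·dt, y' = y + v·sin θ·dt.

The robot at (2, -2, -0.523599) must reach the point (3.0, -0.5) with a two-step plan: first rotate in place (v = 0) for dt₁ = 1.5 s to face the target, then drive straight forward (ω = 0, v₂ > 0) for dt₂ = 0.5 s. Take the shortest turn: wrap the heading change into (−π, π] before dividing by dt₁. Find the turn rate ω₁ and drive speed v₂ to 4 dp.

ω₁ = 1.0043, v₂ = 3.6056

heading to target = atan2(-0.5−-2, 3−2) = 0.9828
Δθ = wrap(0.9828 − -0.5236) = 1.5064; ω₁ = Δθ/dt₁ = 1.0043
distance = √((3−2)² + (-0.5−-2)²) = 1.8028; v₂ = distance/dt₂ = 3.6056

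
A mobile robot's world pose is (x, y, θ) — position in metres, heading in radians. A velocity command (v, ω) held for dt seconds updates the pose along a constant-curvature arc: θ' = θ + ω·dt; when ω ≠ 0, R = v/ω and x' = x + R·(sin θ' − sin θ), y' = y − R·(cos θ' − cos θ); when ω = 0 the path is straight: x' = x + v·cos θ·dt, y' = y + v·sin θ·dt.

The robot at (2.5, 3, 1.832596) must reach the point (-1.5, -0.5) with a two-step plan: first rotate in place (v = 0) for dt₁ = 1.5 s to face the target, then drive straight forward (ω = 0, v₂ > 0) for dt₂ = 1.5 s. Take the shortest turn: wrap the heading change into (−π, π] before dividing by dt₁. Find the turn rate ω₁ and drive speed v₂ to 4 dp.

ω₁ = 1.3519, v₂ = 3.5434

heading to target = atan2(-0.5−3, -1.5−2.5) = -2.4228
Δθ = wrap(-2.4228 − 1.8326) = 2.0278; ω₁ = Δθ/dt₁ = 1.3519
distance = √((-1.5−2.5)² + (-0.5−3)²) = 5.3151; v₂ = distance/dt₂ = 3.5434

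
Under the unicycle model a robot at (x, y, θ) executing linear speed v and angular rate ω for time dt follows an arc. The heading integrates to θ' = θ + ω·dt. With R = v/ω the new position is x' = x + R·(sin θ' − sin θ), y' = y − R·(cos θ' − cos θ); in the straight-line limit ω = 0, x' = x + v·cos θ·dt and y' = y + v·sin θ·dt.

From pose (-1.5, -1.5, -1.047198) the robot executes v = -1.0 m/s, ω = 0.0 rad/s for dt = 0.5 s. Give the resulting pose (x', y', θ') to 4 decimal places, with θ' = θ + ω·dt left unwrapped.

θ' = -1.0472 + 0.0·0.5 = -1.0472
ω = 0 → straight: x' = -1.5 + -1.0·cos(-1.0472)·0.5 = -1.7500
y' = -1.5 + -1.0·sin(-1.0472)·0.5 = -1.0670

(-1.7500, -1.0670, -1.0472)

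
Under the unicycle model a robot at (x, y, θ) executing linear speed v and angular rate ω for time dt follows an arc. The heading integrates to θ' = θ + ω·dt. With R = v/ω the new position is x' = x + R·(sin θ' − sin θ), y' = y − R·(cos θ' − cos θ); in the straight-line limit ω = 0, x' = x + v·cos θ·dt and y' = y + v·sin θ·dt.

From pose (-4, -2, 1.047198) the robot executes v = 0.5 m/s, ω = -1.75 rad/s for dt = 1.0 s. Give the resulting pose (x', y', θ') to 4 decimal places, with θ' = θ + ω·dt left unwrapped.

(-3.5679, -1.9248, -0.7028)

θ' = 1.0472 + -1.75·1.0 = -0.7028
R = v/ω = 0.5/-1.75 = -0.2857
x' = -4 + -0.2857·(sin -0.7028 − sin 1.0472) = -3.5679
y' = -2 − -0.2857·(cos -0.7028 − cos 1.0472) = -1.9248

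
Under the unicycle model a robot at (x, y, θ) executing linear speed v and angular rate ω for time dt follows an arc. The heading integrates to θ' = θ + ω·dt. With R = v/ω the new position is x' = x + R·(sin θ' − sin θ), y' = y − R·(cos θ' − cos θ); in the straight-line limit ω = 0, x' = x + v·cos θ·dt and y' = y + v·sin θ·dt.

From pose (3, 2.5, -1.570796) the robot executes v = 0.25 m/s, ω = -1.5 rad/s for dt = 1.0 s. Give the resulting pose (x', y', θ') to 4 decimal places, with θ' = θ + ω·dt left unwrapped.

(2.8451, 2.3338, -3.0708)

θ' = -1.5708 + -1.5·1.0 = -3.0708
R = v/ω = 0.25/-1.5 = -0.1667
x' = 3 + -0.1667·(sin -3.0708 − sin -1.5708) = 2.8451
y' = 2.5 − -0.1667·(cos -3.0708 − cos -1.5708) = 2.3338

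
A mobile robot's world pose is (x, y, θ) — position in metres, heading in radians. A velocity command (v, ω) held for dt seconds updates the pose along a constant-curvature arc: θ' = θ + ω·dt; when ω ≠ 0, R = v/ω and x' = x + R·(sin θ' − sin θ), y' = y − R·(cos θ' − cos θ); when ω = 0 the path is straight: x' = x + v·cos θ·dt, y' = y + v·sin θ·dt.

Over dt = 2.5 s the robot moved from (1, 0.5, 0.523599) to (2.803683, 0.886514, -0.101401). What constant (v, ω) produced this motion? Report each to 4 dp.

Δθ = -0.101401 − 0.523599 = -0.625000
ω = Δθ/dt = -0.625000/2.5 = -0.2500
R = Δx/(sin θ' − sin θ) = -3.0000
v = R·ω = -3.0000·-0.2500 = 0.7500

v = 0.7500, ω = -0.2500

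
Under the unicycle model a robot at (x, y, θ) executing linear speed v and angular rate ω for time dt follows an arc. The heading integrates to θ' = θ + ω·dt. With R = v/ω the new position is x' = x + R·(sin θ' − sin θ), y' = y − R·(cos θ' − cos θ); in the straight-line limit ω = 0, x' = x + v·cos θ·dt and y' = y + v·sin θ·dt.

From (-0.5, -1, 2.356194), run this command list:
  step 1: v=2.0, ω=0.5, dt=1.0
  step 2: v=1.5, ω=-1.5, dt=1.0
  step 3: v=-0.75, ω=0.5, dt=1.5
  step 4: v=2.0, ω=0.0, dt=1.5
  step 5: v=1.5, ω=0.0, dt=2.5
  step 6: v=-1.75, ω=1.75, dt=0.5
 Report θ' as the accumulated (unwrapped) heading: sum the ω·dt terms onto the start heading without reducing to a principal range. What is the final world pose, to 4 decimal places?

(-5.4657, 5.4260, 2.9812)

step 1: θ'=2.8562 (R=4.0000) → pose (-2.2023, 0.0098, 2.8562)
step 2: θ'=1.3562 (R=-1.0000) → pose (-2.8978, 1.1823, 1.3562)
step 3: θ'=2.1062 (R=-1.5000) → pose (-2.7223, 0.0976, 2.1062)
step 4: θ'=2.1062 (straight) → pose (-4.2528, 2.6778, 2.1062)
step 5: θ'=2.1062 (straight) → pose (-6.1660, 5.9030, 2.1062)
step 6: θ'=2.9812 (R=-1.0000) → pose (-5.4657, 5.4260, 2.9812)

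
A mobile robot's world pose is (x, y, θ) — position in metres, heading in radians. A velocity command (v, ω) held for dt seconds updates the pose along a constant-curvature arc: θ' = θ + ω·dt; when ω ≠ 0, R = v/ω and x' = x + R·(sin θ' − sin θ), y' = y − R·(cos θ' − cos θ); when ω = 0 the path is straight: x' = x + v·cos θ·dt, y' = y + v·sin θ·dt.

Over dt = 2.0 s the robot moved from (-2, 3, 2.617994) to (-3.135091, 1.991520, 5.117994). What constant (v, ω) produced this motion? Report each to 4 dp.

v = 1.0000, ω = 1.2500

Δθ = 5.117994 − 2.617994 = 2.500000
ω = Δθ/dt = 2.500000/2.0 = 1.2500
R = Δx/(sin θ' − sin θ) = 0.8000
v = R·ω = 0.8000·1.2500 = 1.0000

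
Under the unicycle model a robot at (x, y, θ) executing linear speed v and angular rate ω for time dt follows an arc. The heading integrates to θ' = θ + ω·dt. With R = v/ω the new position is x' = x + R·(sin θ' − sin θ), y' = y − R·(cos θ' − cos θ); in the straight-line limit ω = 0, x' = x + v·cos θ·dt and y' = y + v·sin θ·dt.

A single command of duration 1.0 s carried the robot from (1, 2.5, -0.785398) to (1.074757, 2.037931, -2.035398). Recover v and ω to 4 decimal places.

v = 0.5000, ω = -1.2500

Δθ = -2.035398 − -0.785398 = -1.250000
ω = Δθ/dt = -1.250000/1.0 = -1.2500
R = −Δy/(cos θ' − cos θ) = -0.4000
v = R·ω = -0.4000·-1.2500 = 0.5000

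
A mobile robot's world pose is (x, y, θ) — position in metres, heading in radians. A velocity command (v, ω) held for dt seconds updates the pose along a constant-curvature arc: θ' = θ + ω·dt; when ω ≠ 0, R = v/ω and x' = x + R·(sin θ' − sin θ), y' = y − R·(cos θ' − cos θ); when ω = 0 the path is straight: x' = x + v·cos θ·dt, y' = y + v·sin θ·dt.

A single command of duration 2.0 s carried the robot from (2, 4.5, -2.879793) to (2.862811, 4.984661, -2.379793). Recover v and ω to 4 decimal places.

v = -0.5000, ω = 0.2500

Δθ = -2.379793 − -2.879793 = 0.500000
ω = Δθ/dt = 0.500000/2.0 = 0.2500
R = Δx/(sin θ' − sin θ) = -2.0000
v = R·ω = -2.0000·0.2500 = -0.5000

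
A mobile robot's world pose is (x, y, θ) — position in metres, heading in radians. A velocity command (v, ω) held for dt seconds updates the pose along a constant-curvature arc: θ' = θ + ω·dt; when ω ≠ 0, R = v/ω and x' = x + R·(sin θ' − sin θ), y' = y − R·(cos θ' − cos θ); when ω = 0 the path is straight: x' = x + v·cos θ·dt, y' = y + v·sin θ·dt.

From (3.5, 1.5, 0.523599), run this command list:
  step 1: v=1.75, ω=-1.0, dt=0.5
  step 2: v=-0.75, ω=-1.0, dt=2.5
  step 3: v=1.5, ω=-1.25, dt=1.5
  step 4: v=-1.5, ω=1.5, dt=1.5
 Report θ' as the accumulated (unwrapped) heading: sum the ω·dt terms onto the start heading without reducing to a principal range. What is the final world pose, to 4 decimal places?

step 1: θ'=0.0236 (R=-1.7500) → pose (4.3337, 1.7340, 0.0236)
step 2: θ'=-2.4764 (R=0.7500) → pose (3.8531, 3.0739, -2.4764)
step 3: θ'=-4.3514 (R=-1.2000) → pose (1.9898, 3.5942, -4.3514)
step 4: θ'=-2.1014 (R=-1.0000) → pose (3.7878, 3.4413, -2.1014)

(3.7878, 3.4413, -2.1014)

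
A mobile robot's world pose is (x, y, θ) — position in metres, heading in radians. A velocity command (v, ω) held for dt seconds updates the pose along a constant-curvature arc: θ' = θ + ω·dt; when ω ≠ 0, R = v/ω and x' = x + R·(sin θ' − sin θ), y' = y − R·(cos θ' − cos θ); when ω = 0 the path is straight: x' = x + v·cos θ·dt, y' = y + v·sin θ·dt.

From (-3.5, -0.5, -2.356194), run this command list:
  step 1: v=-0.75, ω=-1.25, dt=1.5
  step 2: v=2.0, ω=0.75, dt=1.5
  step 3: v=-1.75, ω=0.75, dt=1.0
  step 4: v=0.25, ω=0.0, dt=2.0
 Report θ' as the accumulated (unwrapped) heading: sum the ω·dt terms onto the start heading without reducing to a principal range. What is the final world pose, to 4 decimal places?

(-3.7883, 1.1126, -2.3562)

step 1: θ'=-4.2312 (R=0.6000) → pose (-2.5439, -0.6466, -4.2312)
step 2: θ'=-3.1062 (R=2.6667) → pose (-5.0021, 0.7842, -3.1062)
step 3: θ'=-2.3562 (R=-2.3333) → pose (-3.4348, 1.4662, -2.3562)
step 4: θ'=-2.3562 (straight) → pose (-3.7883, 1.1126, -2.3562)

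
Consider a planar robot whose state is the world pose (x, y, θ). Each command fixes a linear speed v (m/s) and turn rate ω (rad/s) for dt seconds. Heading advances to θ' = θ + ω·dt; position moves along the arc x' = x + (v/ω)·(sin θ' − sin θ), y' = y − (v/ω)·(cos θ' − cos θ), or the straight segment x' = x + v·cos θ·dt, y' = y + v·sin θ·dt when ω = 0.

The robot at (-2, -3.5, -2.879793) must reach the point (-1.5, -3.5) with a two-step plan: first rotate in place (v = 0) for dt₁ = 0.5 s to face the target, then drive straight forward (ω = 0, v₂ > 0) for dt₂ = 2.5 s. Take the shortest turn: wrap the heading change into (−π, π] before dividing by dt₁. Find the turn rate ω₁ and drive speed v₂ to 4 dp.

heading to target = atan2(-3.5−-3.5, -1.5−-2) = 0.0000
Δθ = wrap(0.0000 − -2.8798) = 2.8798; ω₁ = Δθ/dt₁ = 5.7596
distance = √((-1.5−-2)² + (-3.5−-3.5)²) = 0.5000; v₂ = distance/dt₂ = 0.2000

ω₁ = 5.7596, v₂ = 0.2000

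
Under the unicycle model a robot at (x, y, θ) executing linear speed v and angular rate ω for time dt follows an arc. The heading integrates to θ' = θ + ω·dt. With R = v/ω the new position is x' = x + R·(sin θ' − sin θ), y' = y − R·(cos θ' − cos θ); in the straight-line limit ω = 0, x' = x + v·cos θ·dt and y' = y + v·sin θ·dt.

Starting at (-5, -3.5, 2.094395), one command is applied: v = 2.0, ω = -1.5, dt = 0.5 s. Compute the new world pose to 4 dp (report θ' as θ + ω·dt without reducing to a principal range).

(-5.1446, -2.5340, 1.3444)

θ' = 2.0944 + -1.5·0.5 = 1.3444
R = v/ω = 2.0/-1.5 = -1.3333
x' = -5 + -1.3333·(sin 1.3444 − sin 2.0944) = -5.1446
y' = -3.5 − -1.3333·(cos 1.3444 − cos 2.0944) = -2.5340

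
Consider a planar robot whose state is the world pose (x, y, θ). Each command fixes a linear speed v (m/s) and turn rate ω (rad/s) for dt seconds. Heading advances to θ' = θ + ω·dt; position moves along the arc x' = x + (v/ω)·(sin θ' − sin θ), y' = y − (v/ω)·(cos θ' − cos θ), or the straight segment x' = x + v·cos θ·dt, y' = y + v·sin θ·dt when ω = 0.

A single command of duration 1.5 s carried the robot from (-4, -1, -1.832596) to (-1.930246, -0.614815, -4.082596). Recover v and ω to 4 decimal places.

Δθ = -4.082596 − -1.832596 = -2.250000
ω = Δθ/dt = -2.250000/1.5 = -1.5000
R = Δx/(sin θ' − sin θ) = 1.1667
v = R·ω = 1.1667·-1.5000 = -1.7500

v = -1.7500, ω = -1.5000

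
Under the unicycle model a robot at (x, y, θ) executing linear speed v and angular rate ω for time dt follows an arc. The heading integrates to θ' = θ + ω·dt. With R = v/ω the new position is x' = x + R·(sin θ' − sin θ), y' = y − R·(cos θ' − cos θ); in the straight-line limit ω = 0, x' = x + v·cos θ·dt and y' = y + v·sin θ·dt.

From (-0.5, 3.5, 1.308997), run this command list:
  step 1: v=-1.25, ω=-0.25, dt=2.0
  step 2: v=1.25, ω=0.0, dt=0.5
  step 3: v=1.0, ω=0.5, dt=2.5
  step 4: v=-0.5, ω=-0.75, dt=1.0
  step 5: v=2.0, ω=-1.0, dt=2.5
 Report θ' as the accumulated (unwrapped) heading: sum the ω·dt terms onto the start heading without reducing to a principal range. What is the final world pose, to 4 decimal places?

(2.8834, 3.8523, -1.1910)

step 1: θ'=0.8090 (R=5.0000) → pose (-1.7117, 1.3430, 0.8090)
step 2: θ'=0.8090 (straight) → pose (-1.2803, 1.7952, 0.8090)
step 3: θ'=2.0590 (R=2.0000) → pose (-0.9611, 4.1137, 2.0590)
step 4: θ'=1.3090 (R=0.6667) → pose (-0.9059, 3.6285, 1.3090)
step 5: θ'=-1.1910 (R=-2.0000) → pose (2.8834, 3.8523, -1.1910)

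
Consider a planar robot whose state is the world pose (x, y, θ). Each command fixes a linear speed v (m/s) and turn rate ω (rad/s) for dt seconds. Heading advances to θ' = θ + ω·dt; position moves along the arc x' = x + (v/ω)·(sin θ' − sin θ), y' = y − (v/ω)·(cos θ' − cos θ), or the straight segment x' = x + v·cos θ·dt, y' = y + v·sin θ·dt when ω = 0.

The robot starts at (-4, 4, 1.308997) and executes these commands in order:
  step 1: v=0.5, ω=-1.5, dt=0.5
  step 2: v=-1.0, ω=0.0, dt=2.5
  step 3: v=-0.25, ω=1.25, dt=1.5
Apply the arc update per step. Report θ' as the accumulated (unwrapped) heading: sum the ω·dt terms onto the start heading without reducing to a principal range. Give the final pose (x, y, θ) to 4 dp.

step 1: θ'=0.5590 (R=-0.3333) → pose (-3.8548, 4.1963, 0.5590)
step 2: θ'=0.5590 (straight) → pose (-5.9743, 2.8705, 0.5590)
step 3: θ'=2.4340 (R=-0.2000) → pose (-5.9982, 2.5489, 2.4340)

(-5.9982, 2.5489, 2.4340)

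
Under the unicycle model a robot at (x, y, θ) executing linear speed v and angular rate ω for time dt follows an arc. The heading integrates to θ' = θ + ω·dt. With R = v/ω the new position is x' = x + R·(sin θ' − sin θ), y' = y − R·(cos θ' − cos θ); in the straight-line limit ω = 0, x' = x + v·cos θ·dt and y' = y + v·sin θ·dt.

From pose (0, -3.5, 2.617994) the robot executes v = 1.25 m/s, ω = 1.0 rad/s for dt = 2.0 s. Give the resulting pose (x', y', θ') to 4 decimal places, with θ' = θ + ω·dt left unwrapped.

(-1.8694, -4.4647, 4.6180)

θ' = 2.6180 + 1.0·2.0 = 4.6180
R = v/ω = 1.25/1.0 = 1.2500
x' = 0 + 1.2500·(sin 4.6180 − sin 2.6180) = -1.8694
y' = -3.5 − 1.2500·(cos 4.6180 − cos 2.6180) = -4.4647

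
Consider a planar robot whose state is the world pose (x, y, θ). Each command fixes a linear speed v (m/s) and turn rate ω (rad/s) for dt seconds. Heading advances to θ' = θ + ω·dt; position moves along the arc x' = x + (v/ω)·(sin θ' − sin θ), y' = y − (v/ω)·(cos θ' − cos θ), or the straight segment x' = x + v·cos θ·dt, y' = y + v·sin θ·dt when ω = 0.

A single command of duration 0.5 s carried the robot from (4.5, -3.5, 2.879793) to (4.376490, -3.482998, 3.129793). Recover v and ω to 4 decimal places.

v = 0.2500, ω = 0.5000

Δθ = 3.129793 − 2.879793 = 0.250000
ω = Δθ/dt = 0.250000/0.5 = 0.5000
R = Δx/(sin θ' − sin θ) = 0.5000
v = R·ω = 0.5000·0.5000 = 0.2500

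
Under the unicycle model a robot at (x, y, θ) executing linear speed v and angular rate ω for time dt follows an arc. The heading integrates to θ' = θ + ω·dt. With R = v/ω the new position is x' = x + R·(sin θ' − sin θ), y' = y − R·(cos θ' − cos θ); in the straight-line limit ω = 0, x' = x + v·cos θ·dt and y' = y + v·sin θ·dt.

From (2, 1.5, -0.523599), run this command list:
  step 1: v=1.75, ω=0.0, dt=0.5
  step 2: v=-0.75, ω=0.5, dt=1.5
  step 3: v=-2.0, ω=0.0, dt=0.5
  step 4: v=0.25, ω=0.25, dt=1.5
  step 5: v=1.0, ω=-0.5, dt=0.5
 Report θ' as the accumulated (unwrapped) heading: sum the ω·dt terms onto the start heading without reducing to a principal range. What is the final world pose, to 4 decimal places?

step 1: θ'=-0.5236 (straight) → pose (2.7578, 1.0625, -0.5236)
step 2: θ'=0.2264 (R=-1.5000) → pose (1.6711, 1.2252, 0.2264)
step 3: θ'=0.2264 (straight) → pose (0.6966, 1.0007, 0.2264)
step 4: θ'=0.6014 (R=1.0000) → pose (1.0379, 1.1506, 0.6014)
step 5: θ'=0.3514 (R=-2.0000) → pose (1.4811, 1.3793, 0.3514)

(1.4811, 1.3793, 0.3514)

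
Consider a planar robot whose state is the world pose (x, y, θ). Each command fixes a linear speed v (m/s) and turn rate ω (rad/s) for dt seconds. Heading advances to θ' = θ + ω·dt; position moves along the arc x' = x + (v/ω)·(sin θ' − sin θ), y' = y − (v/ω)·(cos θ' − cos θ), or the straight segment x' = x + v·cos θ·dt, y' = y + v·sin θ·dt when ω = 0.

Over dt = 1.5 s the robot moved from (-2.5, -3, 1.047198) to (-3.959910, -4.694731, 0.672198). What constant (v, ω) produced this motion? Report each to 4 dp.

Δθ = 0.672198 − 1.047198 = -0.375000
ω = Δθ/dt = -0.375000/1.5 = -0.2500
R = −Δy/(cos θ' − cos θ) = 6.0000
v = R·ω = 6.0000·-0.2500 = -1.5000

v = -1.5000, ω = -0.2500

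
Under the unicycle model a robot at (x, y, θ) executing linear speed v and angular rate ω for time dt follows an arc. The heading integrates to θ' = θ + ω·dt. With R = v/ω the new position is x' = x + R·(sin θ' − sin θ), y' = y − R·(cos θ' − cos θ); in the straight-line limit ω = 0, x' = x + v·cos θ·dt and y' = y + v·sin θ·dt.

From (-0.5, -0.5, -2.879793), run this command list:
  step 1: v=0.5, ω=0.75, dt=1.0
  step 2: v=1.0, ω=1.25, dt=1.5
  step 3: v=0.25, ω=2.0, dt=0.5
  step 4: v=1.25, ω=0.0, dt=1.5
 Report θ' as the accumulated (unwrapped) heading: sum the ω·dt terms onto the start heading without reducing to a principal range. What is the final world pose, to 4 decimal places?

(1.0782, -0.6883, 0.7452)

step 1: θ'=-2.1298 (R=0.6667) → pose (-0.8926, -0.7904, -2.1298)
step 2: θ'=-0.2548 (R=0.8000) → pose (-0.4161, -1.9888, -0.2548)
step 3: θ'=0.7452 (R=0.1250) → pose (-0.2998, -1.9597, 0.7452)
step 4: θ'=0.7452 (straight) → pose (1.0782, -0.6883, 0.7452)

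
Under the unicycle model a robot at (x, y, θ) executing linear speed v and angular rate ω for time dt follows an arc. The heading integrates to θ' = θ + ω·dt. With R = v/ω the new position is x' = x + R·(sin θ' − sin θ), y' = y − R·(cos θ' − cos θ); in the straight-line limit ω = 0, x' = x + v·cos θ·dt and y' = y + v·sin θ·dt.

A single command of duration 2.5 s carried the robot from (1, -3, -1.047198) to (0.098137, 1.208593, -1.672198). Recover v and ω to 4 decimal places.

Δθ = -1.672198 − -1.047198 = -0.625000
ω = Δθ/dt = -0.625000/2.5 = -0.2500
R = −Δy/(cos θ' − cos θ) = 7.0000
v = R·ω = 7.0000·-0.2500 = -1.7500

v = -1.7500, ω = -0.2500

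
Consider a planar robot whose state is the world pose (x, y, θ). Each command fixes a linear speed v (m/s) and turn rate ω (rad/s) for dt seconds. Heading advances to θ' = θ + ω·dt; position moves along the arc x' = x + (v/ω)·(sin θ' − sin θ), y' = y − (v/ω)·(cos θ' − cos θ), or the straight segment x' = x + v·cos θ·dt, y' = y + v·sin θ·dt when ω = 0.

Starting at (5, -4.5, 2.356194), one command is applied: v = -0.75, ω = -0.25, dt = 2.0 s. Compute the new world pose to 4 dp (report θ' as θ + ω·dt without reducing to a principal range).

θ' = 2.3562 + -0.25·2.0 = 1.8562
R = v/ω = -0.75/-0.25 = 3.0000
x' = 5 + 3.0000·(sin 1.8562 − sin 2.3562) = 5.7573
y' = -4.5 − 3.0000·(cos 1.8562 − cos 2.3562) = -5.7767

(5.7573, -5.7767, 1.8562)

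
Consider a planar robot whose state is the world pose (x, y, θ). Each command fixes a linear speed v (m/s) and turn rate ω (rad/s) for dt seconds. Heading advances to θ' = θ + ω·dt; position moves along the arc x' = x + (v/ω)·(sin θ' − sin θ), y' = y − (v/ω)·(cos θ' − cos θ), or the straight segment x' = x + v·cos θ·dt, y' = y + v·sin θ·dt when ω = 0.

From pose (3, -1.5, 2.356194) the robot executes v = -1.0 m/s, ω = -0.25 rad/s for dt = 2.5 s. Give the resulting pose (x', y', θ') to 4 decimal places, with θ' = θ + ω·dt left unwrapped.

θ' = 2.3562 + -0.25·2.5 = 1.7312
R = v/ω = -1.0/-0.25 = 4.0000
x' = 3 + 4.0000·(sin 1.7312 − sin 2.3562) = 4.1202
y' = -1.5 − 4.0000·(cos 1.7312 − cos 2.3562) = -3.6896

(4.1202, -3.6896, 1.7312)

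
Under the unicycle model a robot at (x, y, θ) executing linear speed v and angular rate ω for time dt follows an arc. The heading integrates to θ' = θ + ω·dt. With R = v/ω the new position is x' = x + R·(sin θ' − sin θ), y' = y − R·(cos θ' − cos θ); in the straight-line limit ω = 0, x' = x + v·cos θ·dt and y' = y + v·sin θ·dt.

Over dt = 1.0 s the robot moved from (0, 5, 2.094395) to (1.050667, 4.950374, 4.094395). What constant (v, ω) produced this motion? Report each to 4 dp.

Δθ = 4.094395 − 2.094395 = 2.000000
ω = Δθ/dt = 2.000000/1.0 = 2.0000
R = Δx/(sin θ' − sin θ) = -0.6250
v = R·ω = -0.6250·2.0000 = -1.2500

v = -1.2500, ω = 2.0000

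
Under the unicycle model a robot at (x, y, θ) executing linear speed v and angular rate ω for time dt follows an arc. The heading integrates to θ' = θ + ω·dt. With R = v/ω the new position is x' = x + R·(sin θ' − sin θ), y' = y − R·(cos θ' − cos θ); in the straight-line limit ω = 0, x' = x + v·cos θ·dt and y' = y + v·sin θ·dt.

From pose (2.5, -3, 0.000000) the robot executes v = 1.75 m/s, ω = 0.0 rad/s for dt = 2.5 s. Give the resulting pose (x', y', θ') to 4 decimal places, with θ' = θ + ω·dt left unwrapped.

(6.8750, -3.0000, 0.0000)

θ' = 0.0000 + 0.0·2.5 = 0.0000
ω = 0 → straight: x' = 2.5 + 1.75·cos(0.0000)·2.5 = 6.8750
y' = -3 + 1.75·sin(0.0000)·2.5 = -3.0000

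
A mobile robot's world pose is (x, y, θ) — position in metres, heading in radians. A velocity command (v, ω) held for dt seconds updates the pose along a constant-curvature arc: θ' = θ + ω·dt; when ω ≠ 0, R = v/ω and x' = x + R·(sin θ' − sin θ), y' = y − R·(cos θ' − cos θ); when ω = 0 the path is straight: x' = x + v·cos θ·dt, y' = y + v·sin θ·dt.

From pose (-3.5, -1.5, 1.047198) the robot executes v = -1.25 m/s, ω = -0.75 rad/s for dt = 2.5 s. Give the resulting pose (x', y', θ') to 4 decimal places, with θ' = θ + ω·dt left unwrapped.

θ' = 1.0472 + -0.75·2.5 = -0.8278
R = v/ω = -1.25/-0.75 = 1.6667
x' = -3.5 + 1.6667·(sin -0.8278 − sin 1.0472) = -6.1708
y' = -1.5 − 1.6667·(cos -0.8278 − cos 1.0472) = -1.7942

(-6.1708, -1.7942, -0.8278)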